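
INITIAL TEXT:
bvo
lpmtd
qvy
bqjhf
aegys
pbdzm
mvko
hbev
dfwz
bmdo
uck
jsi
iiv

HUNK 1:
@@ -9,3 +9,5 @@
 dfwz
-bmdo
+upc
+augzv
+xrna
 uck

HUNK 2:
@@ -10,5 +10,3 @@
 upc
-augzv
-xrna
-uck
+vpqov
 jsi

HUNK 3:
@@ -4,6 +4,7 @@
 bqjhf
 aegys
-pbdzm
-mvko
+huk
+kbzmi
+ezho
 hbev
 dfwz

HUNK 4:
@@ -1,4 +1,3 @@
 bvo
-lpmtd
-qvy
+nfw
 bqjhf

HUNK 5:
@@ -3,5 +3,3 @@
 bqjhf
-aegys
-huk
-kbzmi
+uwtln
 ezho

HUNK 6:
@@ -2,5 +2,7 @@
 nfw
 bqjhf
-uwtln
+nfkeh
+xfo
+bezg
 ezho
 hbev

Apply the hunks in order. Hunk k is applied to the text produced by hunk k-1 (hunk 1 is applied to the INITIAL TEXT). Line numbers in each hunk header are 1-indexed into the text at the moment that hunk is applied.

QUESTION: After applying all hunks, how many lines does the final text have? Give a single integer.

Answer: 13

Derivation:
Hunk 1: at line 9 remove [bmdo] add [upc,augzv,xrna] -> 15 lines: bvo lpmtd qvy bqjhf aegys pbdzm mvko hbev dfwz upc augzv xrna uck jsi iiv
Hunk 2: at line 10 remove [augzv,xrna,uck] add [vpqov] -> 13 lines: bvo lpmtd qvy bqjhf aegys pbdzm mvko hbev dfwz upc vpqov jsi iiv
Hunk 3: at line 4 remove [pbdzm,mvko] add [huk,kbzmi,ezho] -> 14 lines: bvo lpmtd qvy bqjhf aegys huk kbzmi ezho hbev dfwz upc vpqov jsi iiv
Hunk 4: at line 1 remove [lpmtd,qvy] add [nfw] -> 13 lines: bvo nfw bqjhf aegys huk kbzmi ezho hbev dfwz upc vpqov jsi iiv
Hunk 5: at line 3 remove [aegys,huk,kbzmi] add [uwtln] -> 11 lines: bvo nfw bqjhf uwtln ezho hbev dfwz upc vpqov jsi iiv
Hunk 6: at line 2 remove [uwtln] add [nfkeh,xfo,bezg] -> 13 lines: bvo nfw bqjhf nfkeh xfo bezg ezho hbev dfwz upc vpqov jsi iiv
Final line count: 13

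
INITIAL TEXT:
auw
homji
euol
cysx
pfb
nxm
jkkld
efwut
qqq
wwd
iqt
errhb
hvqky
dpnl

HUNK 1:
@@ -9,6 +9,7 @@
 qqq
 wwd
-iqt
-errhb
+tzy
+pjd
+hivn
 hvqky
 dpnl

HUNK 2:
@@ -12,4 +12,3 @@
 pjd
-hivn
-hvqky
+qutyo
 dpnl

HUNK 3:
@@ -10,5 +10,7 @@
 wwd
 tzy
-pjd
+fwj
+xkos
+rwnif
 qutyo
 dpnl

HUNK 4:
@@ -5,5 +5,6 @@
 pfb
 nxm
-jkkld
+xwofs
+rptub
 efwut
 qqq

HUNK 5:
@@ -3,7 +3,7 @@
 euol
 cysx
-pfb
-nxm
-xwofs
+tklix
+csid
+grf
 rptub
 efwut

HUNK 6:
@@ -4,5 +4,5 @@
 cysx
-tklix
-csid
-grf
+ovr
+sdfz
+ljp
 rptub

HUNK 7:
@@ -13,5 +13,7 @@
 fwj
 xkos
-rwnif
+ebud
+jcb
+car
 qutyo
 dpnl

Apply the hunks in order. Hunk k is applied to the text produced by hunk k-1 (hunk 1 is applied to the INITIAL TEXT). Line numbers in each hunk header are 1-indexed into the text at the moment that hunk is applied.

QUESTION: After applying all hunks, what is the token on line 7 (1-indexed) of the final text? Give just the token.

Hunk 1: at line 9 remove [iqt,errhb] add [tzy,pjd,hivn] -> 15 lines: auw homji euol cysx pfb nxm jkkld efwut qqq wwd tzy pjd hivn hvqky dpnl
Hunk 2: at line 12 remove [hivn,hvqky] add [qutyo] -> 14 lines: auw homji euol cysx pfb nxm jkkld efwut qqq wwd tzy pjd qutyo dpnl
Hunk 3: at line 10 remove [pjd] add [fwj,xkos,rwnif] -> 16 lines: auw homji euol cysx pfb nxm jkkld efwut qqq wwd tzy fwj xkos rwnif qutyo dpnl
Hunk 4: at line 5 remove [jkkld] add [xwofs,rptub] -> 17 lines: auw homji euol cysx pfb nxm xwofs rptub efwut qqq wwd tzy fwj xkos rwnif qutyo dpnl
Hunk 5: at line 3 remove [pfb,nxm,xwofs] add [tklix,csid,grf] -> 17 lines: auw homji euol cysx tklix csid grf rptub efwut qqq wwd tzy fwj xkos rwnif qutyo dpnl
Hunk 6: at line 4 remove [tklix,csid,grf] add [ovr,sdfz,ljp] -> 17 lines: auw homji euol cysx ovr sdfz ljp rptub efwut qqq wwd tzy fwj xkos rwnif qutyo dpnl
Hunk 7: at line 13 remove [rwnif] add [ebud,jcb,car] -> 19 lines: auw homji euol cysx ovr sdfz ljp rptub efwut qqq wwd tzy fwj xkos ebud jcb car qutyo dpnl
Final line 7: ljp

Answer: ljp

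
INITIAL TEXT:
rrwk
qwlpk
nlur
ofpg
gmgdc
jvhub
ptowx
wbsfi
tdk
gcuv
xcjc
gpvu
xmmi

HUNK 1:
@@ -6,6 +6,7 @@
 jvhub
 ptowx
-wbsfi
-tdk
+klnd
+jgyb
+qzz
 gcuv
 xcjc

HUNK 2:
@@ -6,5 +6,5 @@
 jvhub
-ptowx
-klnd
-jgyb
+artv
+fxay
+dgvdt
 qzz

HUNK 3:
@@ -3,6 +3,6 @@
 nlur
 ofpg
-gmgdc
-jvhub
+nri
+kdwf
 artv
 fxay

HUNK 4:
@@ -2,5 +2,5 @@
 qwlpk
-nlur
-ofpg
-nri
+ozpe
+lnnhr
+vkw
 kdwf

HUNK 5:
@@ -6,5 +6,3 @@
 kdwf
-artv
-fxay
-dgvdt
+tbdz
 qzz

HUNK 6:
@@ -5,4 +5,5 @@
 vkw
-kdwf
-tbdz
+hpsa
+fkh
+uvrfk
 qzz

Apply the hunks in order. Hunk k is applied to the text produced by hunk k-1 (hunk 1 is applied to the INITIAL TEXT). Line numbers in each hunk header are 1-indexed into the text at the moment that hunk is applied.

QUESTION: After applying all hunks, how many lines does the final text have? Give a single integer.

Hunk 1: at line 6 remove [wbsfi,tdk] add [klnd,jgyb,qzz] -> 14 lines: rrwk qwlpk nlur ofpg gmgdc jvhub ptowx klnd jgyb qzz gcuv xcjc gpvu xmmi
Hunk 2: at line 6 remove [ptowx,klnd,jgyb] add [artv,fxay,dgvdt] -> 14 lines: rrwk qwlpk nlur ofpg gmgdc jvhub artv fxay dgvdt qzz gcuv xcjc gpvu xmmi
Hunk 3: at line 3 remove [gmgdc,jvhub] add [nri,kdwf] -> 14 lines: rrwk qwlpk nlur ofpg nri kdwf artv fxay dgvdt qzz gcuv xcjc gpvu xmmi
Hunk 4: at line 2 remove [nlur,ofpg,nri] add [ozpe,lnnhr,vkw] -> 14 lines: rrwk qwlpk ozpe lnnhr vkw kdwf artv fxay dgvdt qzz gcuv xcjc gpvu xmmi
Hunk 5: at line 6 remove [artv,fxay,dgvdt] add [tbdz] -> 12 lines: rrwk qwlpk ozpe lnnhr vkw kdwf tbdz qzz gcuv xcjc gpvu xmmi
Hunk 6: at line 5 remove [kdwf,tbdz] add [hpsa,fkh,uvrfk] -> 13 lines: rrwk qwlpk ozpe lnnhr vkw hpsa fkh uvrfk qzz gcuv xcjc gpvu xmmi
Final line count: 13

Answer: 13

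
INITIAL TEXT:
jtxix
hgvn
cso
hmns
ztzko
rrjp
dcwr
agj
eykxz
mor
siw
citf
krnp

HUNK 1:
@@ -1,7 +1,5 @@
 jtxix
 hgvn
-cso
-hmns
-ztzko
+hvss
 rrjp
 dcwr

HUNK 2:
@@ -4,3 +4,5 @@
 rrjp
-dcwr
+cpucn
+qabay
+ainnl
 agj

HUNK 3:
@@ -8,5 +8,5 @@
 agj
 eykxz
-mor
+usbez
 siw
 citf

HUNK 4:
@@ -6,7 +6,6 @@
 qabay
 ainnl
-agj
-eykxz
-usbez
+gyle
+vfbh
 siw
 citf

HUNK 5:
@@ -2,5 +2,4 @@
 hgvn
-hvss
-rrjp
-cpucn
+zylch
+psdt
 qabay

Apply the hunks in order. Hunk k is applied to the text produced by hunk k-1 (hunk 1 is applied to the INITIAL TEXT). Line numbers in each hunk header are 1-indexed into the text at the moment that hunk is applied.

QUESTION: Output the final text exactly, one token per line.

Answer: jtxix
hgvn
zylch
psdt
qabay
ainnl
gyle
vfbh
siw
citf
krnp

Derivation:
Hunk 1: at line 1 remove [cso,hmns,ztzko] add [hvss] -> 11 lines: jtxix hgvn hvss rrjp dcwr agj eykxz mor siw citf krnp
Hunk 2: at line 4 remove [dcwr] add [cpucn,qabay,ainnl] -> 13 lines: jtxix hgvn hvss rrjp cpucn qabay ainnl agj eykxz mor siw citf krnp
Hunk 3: at line 8 remove [mor] add [usbez] -> 13 lines: jtxix hgvn hvss rrjp cpucn qabay ainnl agj eykxz usbez siw citf krnp
Hunk 4: at line 6 remove [agj,eykxz,usbez] add [gyle,vfbh] -> 12 lines: jtxix hgvn hvss rrjp cpucn qabay ainnl gyle vfbh siw citf krnp
Hunk 5: at line 2 remove [hvss,rrjp,cpucn] add [zylch,psdt] -> 11 lines: jtxix hgvn zylch psdt qabay ainnl gyle vfbh siw citf krnp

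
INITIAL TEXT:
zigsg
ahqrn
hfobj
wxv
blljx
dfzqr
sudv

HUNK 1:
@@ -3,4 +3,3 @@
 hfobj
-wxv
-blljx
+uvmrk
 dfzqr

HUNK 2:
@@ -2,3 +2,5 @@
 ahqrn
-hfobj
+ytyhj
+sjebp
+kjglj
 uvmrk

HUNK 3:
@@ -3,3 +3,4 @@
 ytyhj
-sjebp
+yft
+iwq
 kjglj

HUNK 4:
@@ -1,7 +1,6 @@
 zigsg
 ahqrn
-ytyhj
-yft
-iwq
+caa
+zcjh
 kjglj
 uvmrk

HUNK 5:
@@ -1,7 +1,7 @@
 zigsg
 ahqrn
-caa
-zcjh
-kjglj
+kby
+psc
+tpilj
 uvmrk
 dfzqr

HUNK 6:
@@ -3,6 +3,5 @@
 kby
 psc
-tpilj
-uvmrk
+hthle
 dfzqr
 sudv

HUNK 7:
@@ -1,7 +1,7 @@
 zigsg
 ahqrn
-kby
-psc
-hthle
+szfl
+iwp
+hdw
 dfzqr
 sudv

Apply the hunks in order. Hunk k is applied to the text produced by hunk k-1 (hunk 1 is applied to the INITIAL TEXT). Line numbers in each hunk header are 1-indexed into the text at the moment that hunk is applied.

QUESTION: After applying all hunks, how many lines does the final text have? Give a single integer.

Answer: 7

Derivation:
Hunk 1: at line 3 remove [wxv,blljx] add [uvmrk] -> 6 lines: zigsg ahqrn hfobj uvmrk dfzqr sudv
Hunk 2: at line 2 remove [hfobj] add [ytyhj,sjebp,kjglj] -> 8 lines: zigsg ahqrn ytyhj sjebp kjglj uvmrk dfzqr sudv
Hunk 3: at line 3 remove [sjebp] add [yft,iwq] -> 9 lines: zigsg ahqrn ytyhj yft iwq kjglj uvmrk dfzqr sudv
Hunk 4: at line 1 remove [ytyhj,yft,iwq] add [caa,zcjh] -> 8 lines: zigsg ahqrn caa zcjh kjglj uvmrk dfzqr sudv
Hunk 5: at line 1 remove [caa,zcjh,kjglj] add [kby,psc,tpilj] -> 8 lines: zigsg ahqrn kby psc tpilj uvmrk dfzqr sudv
Hunk 6: at line 3 remove [tpilj,uvmrk] add [hthle] -> 7 lines: zigsg ahqrn kby psc hthle dfzqr sudv
Hunk 7: at line 1 remove [kby,psc,hthle] add [szfl,iwp,hdw] -> 7 lines: zigsg ahqrn szfl iwp hdw dfzqr sudv
Final line count: 7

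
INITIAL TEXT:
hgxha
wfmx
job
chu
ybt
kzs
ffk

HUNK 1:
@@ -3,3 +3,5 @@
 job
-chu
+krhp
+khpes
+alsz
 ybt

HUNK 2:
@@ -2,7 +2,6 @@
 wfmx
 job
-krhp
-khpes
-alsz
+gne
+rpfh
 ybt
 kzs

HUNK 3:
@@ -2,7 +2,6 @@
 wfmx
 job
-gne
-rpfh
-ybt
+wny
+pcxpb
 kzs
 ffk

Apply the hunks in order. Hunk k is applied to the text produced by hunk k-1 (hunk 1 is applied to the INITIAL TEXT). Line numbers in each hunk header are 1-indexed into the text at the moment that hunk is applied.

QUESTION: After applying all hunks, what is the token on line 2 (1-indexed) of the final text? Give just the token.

Answer: wfmx

Derivation:
Hunk 1: at line 3 remove [chu] add [krhp,khpes,alsz] -> 9 lines: hgxha wfmx job krhp khpes alsz ybt kzs ffk
Hunk 2: at line 2 remove [krhp,khpes,alsz] add [gne,rpfh] -> 8 lines: hgxha wfmx job gne rpfh ybt kzs ffk
Hunk 3: at line 2 remove [gne,rpfh,ybt] add [wny,pcxpb] -> 7 lines: hgxha wfmx job wny pcxpb kzs ffk
Final line 2: wfmx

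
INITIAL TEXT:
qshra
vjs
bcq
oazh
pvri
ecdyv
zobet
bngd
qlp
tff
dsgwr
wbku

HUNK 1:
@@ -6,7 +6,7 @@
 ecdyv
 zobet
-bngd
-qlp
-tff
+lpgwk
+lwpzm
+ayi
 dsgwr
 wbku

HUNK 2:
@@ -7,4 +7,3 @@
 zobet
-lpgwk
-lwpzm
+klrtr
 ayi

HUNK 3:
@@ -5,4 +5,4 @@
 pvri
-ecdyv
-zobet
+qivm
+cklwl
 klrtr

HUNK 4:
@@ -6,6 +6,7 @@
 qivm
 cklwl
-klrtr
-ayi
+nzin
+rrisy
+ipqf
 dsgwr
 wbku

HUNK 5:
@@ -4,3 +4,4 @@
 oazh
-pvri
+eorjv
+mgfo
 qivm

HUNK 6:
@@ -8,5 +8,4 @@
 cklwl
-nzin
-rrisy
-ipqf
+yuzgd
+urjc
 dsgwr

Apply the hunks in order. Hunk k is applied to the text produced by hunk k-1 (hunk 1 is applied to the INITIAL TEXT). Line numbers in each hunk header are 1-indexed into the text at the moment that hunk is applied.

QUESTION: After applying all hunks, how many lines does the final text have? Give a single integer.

Hunk 1: at line 6 remove [bngd,qlp,tff] add [lpgwk,lwpzm,ayi] -> 12 lines: qshra vjs bcq oazh pvri ecdyv zobet lpgwk lwpzm ayi dsgwr wbku
Hunk 2: at line 7 remove [lpgwk,lwpzm] add [klrtr] -> 11 lines: qshra vjs bcq oazh pvri ecdyv zobet klrtr ayi dsgwr wbku
Hunk 3: at line 5 remove [ecdyv,zobet] add [qivm,cklwl] -> 11 lines: qshra vjs bcq oazh pvri qivm cklwl klrtr ayi dsgwr wbku
Hunk 4: at line 6 remove [klrtr,ayi] add [nzin,rrisy,ipqf] -> 12 lines: qshra vjs bcq oazh pvri qivm cklwl nzin rrisy ipqf dsgwr wbku
Hunk 5: at line 4 remove [pvri] add [eorjv,mgfo] -> 13 lines: qshra vjs bcq oazh eorjv mgfo qivm cklwl nzin rrisy ipqf dsgwr wbku
Hunk 6: at line 8 remove [nzin,rrisy,ipqf] add [yuzgd,urjc] -> 12 lines: qshra vjs bcq oazh eorjv mgfo qivm cklwl yuzgd urjc dsgwr wbku
Final line count: 12

Answer: 12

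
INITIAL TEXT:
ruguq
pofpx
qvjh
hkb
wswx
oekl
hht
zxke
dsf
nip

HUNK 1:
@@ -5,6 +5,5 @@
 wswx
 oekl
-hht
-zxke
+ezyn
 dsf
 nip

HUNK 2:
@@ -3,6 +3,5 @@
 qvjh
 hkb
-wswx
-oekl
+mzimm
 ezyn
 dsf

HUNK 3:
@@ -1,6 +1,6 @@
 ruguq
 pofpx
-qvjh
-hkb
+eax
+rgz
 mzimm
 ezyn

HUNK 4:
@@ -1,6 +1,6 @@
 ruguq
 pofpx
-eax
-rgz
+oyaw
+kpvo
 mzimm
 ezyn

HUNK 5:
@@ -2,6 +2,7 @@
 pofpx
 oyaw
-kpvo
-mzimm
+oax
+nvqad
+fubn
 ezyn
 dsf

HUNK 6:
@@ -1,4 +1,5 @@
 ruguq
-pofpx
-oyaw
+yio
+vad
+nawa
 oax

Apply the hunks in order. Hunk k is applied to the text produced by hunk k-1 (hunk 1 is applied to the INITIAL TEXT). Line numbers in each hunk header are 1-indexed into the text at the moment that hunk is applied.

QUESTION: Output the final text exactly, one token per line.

Hunk 1: at line 5 remove [hht,zxke] add [ezyn] -> 9 lines: ruguq pofpx qvjh hkb wswx oekl ezyn dsf nip
Hunk 2: at line 3 remove [wswx,oekl] add [mzimm] -> 8 lines: ruguq pofpx qvjh hkb mzimm ezyn dsf nip
Hunk 3: at line 1 remove [qvjh,hkb] add [eax,rgz] -> 8 lines: ruguq pofpx eax rgz mzimm ezyn dsf nip
Hunk 4: at line 1 remove [eax,rgz] add [oyaw,kpvo] -> 8 lines: ruguq pofpx oyaw kpvo mzimm ezyn dsf nip
Hunk 5: at line 2 remove [kpvo,mzimm] add [oax,nvqad,fubn] -> 9 lines: ruguq pofpx oyaw oax nvqad fubn ezyn dsf nip
Hunk 6: at line 1 remove [pofpx,oyaw] add [yio,vad,nawa] -> 10 lines: ruguq yio vad nawa oax nvqad fubn ezyn dsf nip

Answer: ruguq
yio
vad
nawa
oax
nvqad
fubn
ezyn
dsf
nip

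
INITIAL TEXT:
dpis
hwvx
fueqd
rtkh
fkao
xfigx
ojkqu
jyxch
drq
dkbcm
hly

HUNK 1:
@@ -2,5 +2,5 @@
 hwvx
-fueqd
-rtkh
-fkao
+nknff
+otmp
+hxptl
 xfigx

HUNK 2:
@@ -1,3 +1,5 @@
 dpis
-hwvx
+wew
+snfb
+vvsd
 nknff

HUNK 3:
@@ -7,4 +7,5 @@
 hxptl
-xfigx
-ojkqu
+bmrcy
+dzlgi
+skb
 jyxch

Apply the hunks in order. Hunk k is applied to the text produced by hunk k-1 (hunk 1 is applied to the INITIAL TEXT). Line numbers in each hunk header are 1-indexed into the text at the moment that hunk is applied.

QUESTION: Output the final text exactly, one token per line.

Answer: dpis
wew
snfb
vvsd
nknff
otmp
hxptl
bmrcy
dzlgi
skb
jyxch
drq
dkbcm
hly

Derivation:
Hunk 1: at line 2 remove [fueqd,rtkh,fkao] add [nknff,otmp,hxptl] -> 11 lines: dpis hwvx nknff otmp hxptl xfigx ojkqu jyxch drq dkbcm hly
Hunk 2: at line 1 remove [hwvx] add [wew,snfb,vvsd] -> 13 lines: dpis wew snfb vvsd nknff otmp hxptl xfigx ojkqu jyxch drq dkbcm hly
Hunk 3: at line 7 remove [xfigx,ojkqu] add [bmrcy,dzlgi,skb] -> 14 lines: dpis wew snfb vvsd nknff otmp hxptl bmrcy dzlgi skb jyxch drq dkbcm hly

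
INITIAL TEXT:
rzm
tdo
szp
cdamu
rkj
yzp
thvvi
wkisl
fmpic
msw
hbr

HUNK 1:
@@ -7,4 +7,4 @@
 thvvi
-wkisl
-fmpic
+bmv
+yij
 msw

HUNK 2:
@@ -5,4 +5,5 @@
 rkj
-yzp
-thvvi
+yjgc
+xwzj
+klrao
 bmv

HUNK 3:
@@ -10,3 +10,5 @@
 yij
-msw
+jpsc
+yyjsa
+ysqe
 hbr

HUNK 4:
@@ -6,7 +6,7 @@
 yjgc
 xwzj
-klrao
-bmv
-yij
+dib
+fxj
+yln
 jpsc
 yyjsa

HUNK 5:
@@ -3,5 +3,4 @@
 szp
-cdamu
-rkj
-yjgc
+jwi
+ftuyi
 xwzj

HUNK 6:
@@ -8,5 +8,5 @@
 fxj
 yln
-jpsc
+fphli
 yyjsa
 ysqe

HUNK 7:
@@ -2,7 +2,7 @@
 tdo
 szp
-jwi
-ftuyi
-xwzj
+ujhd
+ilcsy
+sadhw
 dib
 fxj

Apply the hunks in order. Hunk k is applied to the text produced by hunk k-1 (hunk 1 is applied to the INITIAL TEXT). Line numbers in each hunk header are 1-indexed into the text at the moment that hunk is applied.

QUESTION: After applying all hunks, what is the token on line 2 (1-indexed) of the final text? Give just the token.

Hunk 1: at line 7 remove [wkisl,fmpic] add [bmv,yij] -> 11 lines: rzm tdo szp cdamu rkj yzp thvvi bmv yij msw hbr
Hunk 2: at line 5 remove [yzp,thvvi] add [yjgc,xwzj,klrao] -> 12 lines: rzm tdo szp cdamu rkj yjgc xwzj klrao bmv yij msw hbr
Hunk 3: at line 10 remove [msw] add [jpsc,yyjsa,ysqe] -> 14 lines: rzm tdo szp cdamu rkj yjgc xwzj klrao bmv yij jpsc yyjsa ysqe hbr
Hunk 4: at line 6 remove [klrao,bmv,yij] add [dib,fxj,yln] -> 14 lines: rzm tdo szp cdamu rkj yjgc xwzj dib fxj yln jpsc yyjsa ysqe hbr
Hunk 5: at line 3 remove [cdamu,rkj,yjgc] add [jwi,ftuyi] -> 13 lines: rzm tdo szp jwi ftuyi xwzj dib fxj yln jpsc yyjsa ysqe hbr
Hunk 6: at line 8 remove [jpsc] add [fphli] -> 13 lines: rzm tdo szp jwi ftuyi xwzj dib fxj yln fphli yyjsa ysqe hbr
Hunk 7: at line 2 remove [jwi,ftuyi,xwzj] add [ujhd,ilcsy,sadhw] -> 13 lines: rzm tdo szp ujhd ilcsy sadhw dib fxj yln fphli yyjsa ysqe hbr
Final line 2: tdo

Answer: tdo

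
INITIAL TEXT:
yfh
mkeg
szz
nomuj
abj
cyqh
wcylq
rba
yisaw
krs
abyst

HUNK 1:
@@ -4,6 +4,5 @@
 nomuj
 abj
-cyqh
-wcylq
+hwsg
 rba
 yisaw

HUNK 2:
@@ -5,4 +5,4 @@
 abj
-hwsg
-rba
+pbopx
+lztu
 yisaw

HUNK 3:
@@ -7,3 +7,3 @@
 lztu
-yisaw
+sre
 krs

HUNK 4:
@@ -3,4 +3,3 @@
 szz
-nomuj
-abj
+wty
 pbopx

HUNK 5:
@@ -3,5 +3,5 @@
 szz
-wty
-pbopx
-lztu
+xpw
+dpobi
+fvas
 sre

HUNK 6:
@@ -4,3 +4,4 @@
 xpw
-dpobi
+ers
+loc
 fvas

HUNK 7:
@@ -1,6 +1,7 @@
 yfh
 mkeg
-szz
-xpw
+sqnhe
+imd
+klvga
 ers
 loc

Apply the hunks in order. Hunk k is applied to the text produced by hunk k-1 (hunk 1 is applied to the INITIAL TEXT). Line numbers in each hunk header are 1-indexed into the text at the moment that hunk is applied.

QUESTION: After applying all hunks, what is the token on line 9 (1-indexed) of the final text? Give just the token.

Hunk 1: at line 4 remove [cyqh,wcylq] add [hwsg] -> 10 lines: yfh mkeg szz nomuj abj hwsg rba yisaw krs abyst
Hunk 2: at line 5 remove [hwsg,rba] add [pbopx,lztu] -> 10 lines: yfh mkeg szz nomuj abj pbopx lztu yisaw krs abyst
Hunk 3: at line 7 remove [yisaw] add [sre] -> 10 lines: yfh mkeg szz nomuj abj pbopx lztu sre krs abyst
Hunk 4: at line 3 remove [nomuj,abj] add [wty] -> 9 lines: yfh mkeg szz wty pbopx lztu sre krs abyst
Hunk 5: at line 3 remove [wty,pbopx,lztu] add [xpw,dpobi,fvas] -> 9 lines: yfh mkeg szz xpw dpobi fvas sre krs abyst
Hunk 6: at line 4 remove [dpobi] add [ers,loc] -> 10 lines: yfh mkeg szz xpw ers loc fvas sre krs abyst
Hunk 7: at line 1 remove [szz,xpw] add [sqnhe,imd,klvga] -> 11 lines: yfh mkeg sqnhe imd klvga ers loc fvas sre krs abyst
Final line 9: sre

Answer: sre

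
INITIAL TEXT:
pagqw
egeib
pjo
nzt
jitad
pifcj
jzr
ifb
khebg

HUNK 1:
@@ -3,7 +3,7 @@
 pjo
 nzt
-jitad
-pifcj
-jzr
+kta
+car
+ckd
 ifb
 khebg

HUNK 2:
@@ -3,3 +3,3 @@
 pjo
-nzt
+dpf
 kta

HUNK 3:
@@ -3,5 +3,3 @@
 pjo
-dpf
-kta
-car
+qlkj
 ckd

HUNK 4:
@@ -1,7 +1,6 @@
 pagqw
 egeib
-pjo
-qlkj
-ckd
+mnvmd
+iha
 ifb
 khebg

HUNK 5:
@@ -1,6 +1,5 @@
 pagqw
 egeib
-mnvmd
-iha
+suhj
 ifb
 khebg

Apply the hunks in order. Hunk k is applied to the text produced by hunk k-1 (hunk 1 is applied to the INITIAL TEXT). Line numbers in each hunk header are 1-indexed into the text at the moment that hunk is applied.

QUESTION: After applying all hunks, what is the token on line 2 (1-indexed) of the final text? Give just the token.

Answer: egeib

Derivation:
Hunk 1: at line 3 remove [jitad,pifcj,jzr] add [kta,car,ckd] -> 9 lines: pagqw egeib pjo nzt kta car ckd ifb khebg
Hunk 2: at line 3 remove [nzt] add [dpf] -> 9 lines: pagqw egeib pjo dpf kta car ckd ifb khebg
Hunk 3: at line 3 remove [dpf,kta,car] add [qlkj] -> 7 lines: pagqw egeib pjo qlkj ckd ifb khebg
Hunk 4: at line 1 remove [pjo,qlkj,ckd] add [mnvmd,iha] -> 6 lines: pagqw egeib mnvmd iha ifb khebg
Hunk 5: at line 1 remove [mnvmd,iha] add [suhj] -> 5 lines: pagqw egeib suhj ifb khebg
Final line 2: egeib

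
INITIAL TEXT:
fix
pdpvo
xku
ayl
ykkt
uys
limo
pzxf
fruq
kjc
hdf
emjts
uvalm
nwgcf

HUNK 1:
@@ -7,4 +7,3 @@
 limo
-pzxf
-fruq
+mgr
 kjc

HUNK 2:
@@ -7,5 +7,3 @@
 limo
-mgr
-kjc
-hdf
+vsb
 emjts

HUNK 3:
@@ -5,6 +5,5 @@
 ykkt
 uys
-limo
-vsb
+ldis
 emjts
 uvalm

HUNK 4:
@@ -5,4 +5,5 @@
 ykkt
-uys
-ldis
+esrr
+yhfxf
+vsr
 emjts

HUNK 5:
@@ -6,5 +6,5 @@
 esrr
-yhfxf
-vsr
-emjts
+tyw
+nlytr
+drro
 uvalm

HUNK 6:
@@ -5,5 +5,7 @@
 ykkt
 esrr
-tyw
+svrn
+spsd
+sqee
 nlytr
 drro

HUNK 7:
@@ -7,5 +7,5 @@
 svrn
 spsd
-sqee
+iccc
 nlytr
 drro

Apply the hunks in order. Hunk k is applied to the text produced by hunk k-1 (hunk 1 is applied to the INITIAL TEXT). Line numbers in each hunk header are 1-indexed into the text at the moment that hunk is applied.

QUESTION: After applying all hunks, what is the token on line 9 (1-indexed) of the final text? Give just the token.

Answer: iccc

Derivation:
Hunk 1: at line 7 remove [pzxf,fruq] add [mgr] -> 13 lines: fix pdpvo xku ayl ykkt uys limo mgr kjc hdf emjts uvalm nwgcf
Hunk 2: at line 7 remove [mgr,kjc,hdf] add [vsb] -> 11 lines: fix pdpvo xku ayl ykkt uys limo vsb emjts uvalm nwgcf
Hunk 3: at line 5 remove [limo,vsb] add [ldis] -> 10 lines: fix pdpvo xku ayl ykkt uys ldis emjts uvalm nwgcf
Hunk 4: at line 5 remove [uys,ldis] add [esrr,yhfxf,vsr] -> 11 lines: fix pdpvo xku ayl ykkt esrr yhfxf vsr emjts uvalm nwgcf
Hunk 5: at line 6 remove [yhfxf,vsr,emjts] add [tyw,nlytr,drro] -> 11 lines: fix pdpvo xku ayl ykkt esrr tyw nlytr drro uvalm nwgcf
Hunk 6: at line 5 remove [tyw] add [svrn,spsd,sqee] -> 13 lines: fix pdpvo xku ayl ykkt esrr svrn spsd sqee nlytr drro uvalm nwgcf
Hunk 7: at line 7 remove [sqee] add [iccc] -> 13 lines: fix pdpvo xku ayl ykkt esrr svrn spsd iccc nlytr drro uvalm nwgcf
Final line 9: iccc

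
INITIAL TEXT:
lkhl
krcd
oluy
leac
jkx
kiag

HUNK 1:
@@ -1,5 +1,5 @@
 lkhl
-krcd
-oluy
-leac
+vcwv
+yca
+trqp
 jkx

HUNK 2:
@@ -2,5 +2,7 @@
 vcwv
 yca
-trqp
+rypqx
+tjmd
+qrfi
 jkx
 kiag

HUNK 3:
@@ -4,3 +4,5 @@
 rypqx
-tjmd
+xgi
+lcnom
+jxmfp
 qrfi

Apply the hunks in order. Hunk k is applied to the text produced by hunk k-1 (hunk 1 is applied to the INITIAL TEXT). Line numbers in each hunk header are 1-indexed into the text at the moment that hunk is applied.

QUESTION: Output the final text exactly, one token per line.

Answer: lkhl
vcwv
yca
rypqx
xgi
lcnom
jxmfp
qrfi
jkx
kiag

Derivation:
Hunk 1: at line 1 remove [krcd,oluy,leac] add [vcwv,yca,trqp] -> 6 lines: lkhl vcwv yca trqp jkx kiag
Hunk 2: at line 2 remove [trqp] add [rypqx,tjmd,qrfi] -> 8 lines: lkhl vcwv yca rypqx tjmd qrfi jkx kiag
Hunk 3: at line 4 remove [tjmd] add [xgi,lcnom,jxmfp] -> 10 lines: lkhl vcwv yca rypqx xgi lcnom jxmfp qrfi jkx kiag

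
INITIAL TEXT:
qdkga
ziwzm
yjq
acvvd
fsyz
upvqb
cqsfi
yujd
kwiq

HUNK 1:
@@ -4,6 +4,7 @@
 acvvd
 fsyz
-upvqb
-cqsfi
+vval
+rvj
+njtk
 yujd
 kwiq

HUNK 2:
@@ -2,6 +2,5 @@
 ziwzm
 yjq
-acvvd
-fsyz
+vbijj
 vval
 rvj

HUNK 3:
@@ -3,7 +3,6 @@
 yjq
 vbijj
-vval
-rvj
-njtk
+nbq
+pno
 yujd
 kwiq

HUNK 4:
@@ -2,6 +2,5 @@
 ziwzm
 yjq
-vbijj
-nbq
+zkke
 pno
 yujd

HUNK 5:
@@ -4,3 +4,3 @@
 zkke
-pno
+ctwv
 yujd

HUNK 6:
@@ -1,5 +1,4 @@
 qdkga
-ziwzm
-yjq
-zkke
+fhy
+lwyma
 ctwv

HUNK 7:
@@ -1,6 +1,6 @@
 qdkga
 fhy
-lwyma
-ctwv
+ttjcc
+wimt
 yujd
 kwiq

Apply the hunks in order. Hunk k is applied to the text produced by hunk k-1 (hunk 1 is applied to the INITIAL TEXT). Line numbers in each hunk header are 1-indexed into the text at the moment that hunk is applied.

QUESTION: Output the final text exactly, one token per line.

Hunk 1: at line 4 remove [upvqb,cqsfi] add [vval,rvj,njtk] -> 10 lines: qdkga ziwzm yjq acvvd fsyz vval rvj njtk yujd kwiq
Hunk 2: at line 2 remove [acvvd,fsyz] add [vbijj] -> 9 lines: qdkga ziwzm yjq vbijj vval rvj njtk yujd kwiq
Hunk 3: at line 3 remove [vval,rvj,njtk] add [nbq,pno] -> 8 lines: qdkga ziwzm yjq vbijj nbq pno yujd kwiq
Hunk 4: at line 2 remove [vbijj,nbq] add [zkke] -> 7 lines: qdkga ziwzm yjq zkke pno yujd kwiq
Hunk 5: at line 4 remove [pno] add [ctwv] -> 7 lines: qdkga ziwzm yjq zkke ctwv yujd kwiq
Hunk 6: at line 1 remove [ziwzm,yjq,zkke] add [fhy,lwyma] -> 6 lines: qdkga fhy lwyma ctwv yujd kwiq
Hunk 7: at line 1 remove [lwyma,ctwv] add [ttjcc,wimt] -> 6 lines: qdkga fhy ttjcc wimt yujd kwiq

Answer: qdkga
fhy
ttjcc
wimt
yujd
kwiq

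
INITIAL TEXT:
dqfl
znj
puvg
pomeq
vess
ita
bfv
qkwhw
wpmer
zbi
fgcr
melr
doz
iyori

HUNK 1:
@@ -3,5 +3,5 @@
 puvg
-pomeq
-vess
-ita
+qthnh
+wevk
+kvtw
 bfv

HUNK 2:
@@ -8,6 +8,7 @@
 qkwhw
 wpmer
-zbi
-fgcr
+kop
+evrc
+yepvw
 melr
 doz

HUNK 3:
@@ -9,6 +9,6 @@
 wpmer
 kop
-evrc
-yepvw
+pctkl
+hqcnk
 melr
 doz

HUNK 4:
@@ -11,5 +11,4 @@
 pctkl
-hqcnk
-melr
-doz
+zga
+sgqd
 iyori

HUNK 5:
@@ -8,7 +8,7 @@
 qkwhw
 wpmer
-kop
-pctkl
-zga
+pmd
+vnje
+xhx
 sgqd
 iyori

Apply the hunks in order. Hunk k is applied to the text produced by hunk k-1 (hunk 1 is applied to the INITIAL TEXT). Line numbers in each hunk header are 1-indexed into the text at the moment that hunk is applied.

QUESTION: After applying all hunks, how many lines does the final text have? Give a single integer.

Hunk 1: at line 3 remove [pomeq,vess,ita] add [qthnh,wevk,kvtw] -> 14 lines: dqfl znj puvg qthnh wevk kvtw bfv qkwhw wpmer zbi fgcr melr doz iyori
Hunk 2: at line 8 remove [zbi,fgcr] add [kop,evrc,yepvw] -> 15 lines: dqfl znj puvg qthnh wevk kvtw bfv qkwhw wpmer kop evrc yepvw melr doz iyori
Hunk 3: at line 9 remove [evrc,yepvw] add [pctkl,hqcnk] -> 15 lines: dqfl znj puvg qthnh wevk kvtw bfv qkwhw wpmer kop pctkl hqcnk melr doz iyori
Hunk 4: at line 11 remove [hqcnk,melr,doz] add [zga,sgqd] -> 14 lines: dqfl znj puvg qthnh wevk kvtw bfv qkwhw wpmer kop pctkl zga sgqd iyori
Hunk 5: at line 8 remove [kop,pctkl,zga] add [pmd,vnje,xhx] -> 14 lines: dqfl znj puvg qthnh wevk kvtw bfv qkwhw wpmer pmd vnje xhx sgqd iyori
Final line count: 14

Answer: 14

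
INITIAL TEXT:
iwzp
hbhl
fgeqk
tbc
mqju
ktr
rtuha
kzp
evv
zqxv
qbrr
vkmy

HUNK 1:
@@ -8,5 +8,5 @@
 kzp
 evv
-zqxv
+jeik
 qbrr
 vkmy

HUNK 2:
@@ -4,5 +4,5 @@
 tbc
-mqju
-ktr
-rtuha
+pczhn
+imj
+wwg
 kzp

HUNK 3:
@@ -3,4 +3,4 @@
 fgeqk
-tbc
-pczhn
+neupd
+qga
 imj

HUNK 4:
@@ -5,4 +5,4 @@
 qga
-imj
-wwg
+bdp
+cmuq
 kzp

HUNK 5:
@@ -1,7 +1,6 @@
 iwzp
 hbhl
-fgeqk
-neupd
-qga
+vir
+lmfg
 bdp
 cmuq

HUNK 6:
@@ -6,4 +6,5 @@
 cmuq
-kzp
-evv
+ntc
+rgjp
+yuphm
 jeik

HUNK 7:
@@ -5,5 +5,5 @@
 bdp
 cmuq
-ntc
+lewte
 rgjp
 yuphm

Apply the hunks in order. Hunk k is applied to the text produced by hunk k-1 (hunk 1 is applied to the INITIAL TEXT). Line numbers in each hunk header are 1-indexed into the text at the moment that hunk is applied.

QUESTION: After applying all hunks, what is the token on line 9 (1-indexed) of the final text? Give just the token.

Hunk 1: at line 8 remove [zqxv] add [jeik] -> 12 lines: iwzp hbhl fgeqk tbc mqju ktr rtuha kzp evv jeik qbrr vkmy
Hunk 2: at line 4 remove [mqju,ktr,rtuha] add [pczhn,imj,wwg] -> 12 lines: iwzp hbhl fgeqk tbc pczhn imj wwg kzp evv jeik qbrr vkmy
Hunk 3: at line 3 remove [tbc,pczhn] add [neupd,qga] -> 12 lines: iwzp hbhl fgeqk neupd qga imj wwg kzp evv jeik qbrr vkmy
Hunk 4: at line 5 remove [imj,wwg] add [bdp,cmuq] -> 12 lines: iwzp hbhl fgeqk neupd qga bdp cmuq kzp evv jeik qbrr vkmy
Hunk 5: at line 1 remove [fgeqk,neupd,qga] add [vir,lmfg] -> 11 lines: iwzp hbhl vir lmfg bdp cmuq kzp evv jeik qbrr vkmy
Hunk 6: at line 6 remove [kzp,evv] add [ntc,rgjp,yuphm] -> 12 lines: iwzp hbhl vir lmfg bdp cmuq ntc rgjp yuphm jeik qbrr vkmy
Hunk 7: at line 5 remove [ntc] add [lewte] -> 12 lines: iwzp hbhl vir lmfg bdp cmuq lewte rgjp yuphm jeik qbrr vkmy
Final line 9: yuphm

Answer: yuphm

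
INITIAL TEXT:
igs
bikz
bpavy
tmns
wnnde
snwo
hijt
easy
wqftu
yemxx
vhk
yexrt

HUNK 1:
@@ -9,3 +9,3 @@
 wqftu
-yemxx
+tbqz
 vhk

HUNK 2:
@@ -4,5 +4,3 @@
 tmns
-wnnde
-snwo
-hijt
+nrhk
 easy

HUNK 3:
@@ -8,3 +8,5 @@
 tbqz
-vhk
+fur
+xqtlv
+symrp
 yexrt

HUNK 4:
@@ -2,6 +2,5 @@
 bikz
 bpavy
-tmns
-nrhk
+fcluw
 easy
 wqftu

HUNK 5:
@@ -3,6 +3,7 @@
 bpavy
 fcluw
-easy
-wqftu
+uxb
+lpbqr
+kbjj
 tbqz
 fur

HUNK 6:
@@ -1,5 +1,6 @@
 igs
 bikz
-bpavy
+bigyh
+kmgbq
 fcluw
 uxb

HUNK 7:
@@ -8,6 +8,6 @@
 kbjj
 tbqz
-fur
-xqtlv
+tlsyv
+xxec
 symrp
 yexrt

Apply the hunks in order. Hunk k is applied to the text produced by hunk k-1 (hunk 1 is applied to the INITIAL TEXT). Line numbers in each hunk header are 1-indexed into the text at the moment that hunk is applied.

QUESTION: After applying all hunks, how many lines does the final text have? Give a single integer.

Hunk 1: at line 9 remove [yemxx] add [tbqz] -> 12 lines: igs bikz bpavy tmns wnnde snwo hijt easy wqftu tbqz vhk yexrt
Hunk 2: at line 4 remove [wnnde,snwo,hijt] add [nrhk] -> 10 lines: igs bikz bpavy tmns nrhk easy wqftu tbqz vhk yexrt
Hunk 3: at line 8 remove [vhk] add [fur,xqtlv,symrp] -> 12 lines: igs bikz bpavy tmns nrhk easy wqftu tbqz fur xqtlv symrp yexrt
Hunk 4: at line 2 remove [tmns,nrhk] add [fcluw] -> 11 lines: igs bikz bpavy fcluw easy wqftu tbqz fur xqtlv symrp yexrt
Hunk 5: at line 3 remove [easy,wqftu] add [uxb,lpbqr,kbjj] -> 12 lines: igs bikz bpavy fcluw uxb lpbqr kbjj tbqz fur xqtlv symrp yexrt
Hunk 6: at line 1 remove [bpavy] add [bigyh,kmgbq] -> 13 lines: igs bikz bigyh kmgbq fcluw uxb lpbqr kbjj tbqz fur xqtlv symrp yexrt
Hunk 7: at line 8 remove [fur,xqtlv] add [tlsyv,xxec] -> 13 lines: igs bikz bigyh kmgbq fcluw uxb lpbqr kbjj tbqz tlsyv xxec symrp yexrt
Final line count: 13

Answer: 13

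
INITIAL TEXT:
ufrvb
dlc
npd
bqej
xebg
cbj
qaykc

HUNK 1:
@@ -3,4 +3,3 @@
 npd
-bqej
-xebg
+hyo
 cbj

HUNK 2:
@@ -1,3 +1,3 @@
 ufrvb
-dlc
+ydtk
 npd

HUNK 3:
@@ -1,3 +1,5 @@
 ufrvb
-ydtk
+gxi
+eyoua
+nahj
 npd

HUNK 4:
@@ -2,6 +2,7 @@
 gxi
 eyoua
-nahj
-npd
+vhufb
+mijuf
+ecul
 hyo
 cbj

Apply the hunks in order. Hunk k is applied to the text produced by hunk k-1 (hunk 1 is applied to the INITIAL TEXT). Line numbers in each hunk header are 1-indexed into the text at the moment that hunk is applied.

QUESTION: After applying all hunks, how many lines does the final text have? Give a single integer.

Hunk 1: at line 3 remove [bqej,xebg] add [hyo] -> 6 lines: ufrvb dlc npd hyo cbj qaykc
Hunk 2: at line 1 remove [dlc] add [ydtk] -> 6 lines: ufrvb ydtk npd hyo cbj qaykc
Hunk 3: at line 1 remove [ydtk] add [gxi,eyoua,nahj] -> 8 lines: ufrvb gxi eyoua nahj npd hyo cbj qaykc
Hunk 4: at line 2 remove [nahj,npd] add [vhufb,mijuf,ecul] -> 9 lines: ufrvb gxi eyoua vhufb mijuf ecul hyo cbj qaykc
Final line count: 9

Answer: 9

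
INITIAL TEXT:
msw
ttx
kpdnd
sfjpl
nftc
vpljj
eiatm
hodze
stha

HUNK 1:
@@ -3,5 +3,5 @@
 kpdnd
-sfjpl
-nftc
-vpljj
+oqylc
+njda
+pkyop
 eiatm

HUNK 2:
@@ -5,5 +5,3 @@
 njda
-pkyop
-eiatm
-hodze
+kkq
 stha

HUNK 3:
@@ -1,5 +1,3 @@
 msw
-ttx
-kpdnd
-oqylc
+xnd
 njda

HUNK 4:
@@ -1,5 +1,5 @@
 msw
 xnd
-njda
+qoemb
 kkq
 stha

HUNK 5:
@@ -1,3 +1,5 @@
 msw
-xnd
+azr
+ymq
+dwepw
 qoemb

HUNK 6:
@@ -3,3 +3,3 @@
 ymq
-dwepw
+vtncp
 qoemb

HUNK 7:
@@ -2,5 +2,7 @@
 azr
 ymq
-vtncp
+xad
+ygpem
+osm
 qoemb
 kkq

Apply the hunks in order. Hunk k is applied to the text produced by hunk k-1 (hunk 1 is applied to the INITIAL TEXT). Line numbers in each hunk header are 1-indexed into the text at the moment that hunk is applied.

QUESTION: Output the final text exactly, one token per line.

Hunk 1: at line 3 remove [sfjpl,nftc,vpljj] add [oqylc,njda,pkyop] -> 9 lines: msw ttx kpdnd oqylc njda pkyop eiatm hodze stha
Hunk 2: at line 5 remove [pkyop,eiatm,hodze] add [kkq] -> 7 lines: msw ttx kpdnd oqylc njda kkq stha
Hunk 3: at line 1 remove [ttx,kpdnd,oqylc] add [xnd] -> 5 lines: msw xnd njda kkq stha
Hunk 4: at line 1 remove [njda] add [qoemb] -> 5 lines: msw xnd qoemb kkq stha
Hunk 5: at line 1 remove [xnd] add [azr,ymq,dwepw] -> 7 lines: msw azr ymq dwepw qoemb kkq stha
Hunk 6: at line 3 remove [dwepw] add [vtncp] -> 7 lines: msw azr ymq vtncp qoemb kkq stha
Hunk 7: at line 2 remove [vtncp] add [xad,ygpem,osm] -> 9 lines: msw azr ymq xad ygpem osm qoemb kkq stha

Answer: msw
azr
ymq
xad
ygpem
osm
qoemb
kkq
stha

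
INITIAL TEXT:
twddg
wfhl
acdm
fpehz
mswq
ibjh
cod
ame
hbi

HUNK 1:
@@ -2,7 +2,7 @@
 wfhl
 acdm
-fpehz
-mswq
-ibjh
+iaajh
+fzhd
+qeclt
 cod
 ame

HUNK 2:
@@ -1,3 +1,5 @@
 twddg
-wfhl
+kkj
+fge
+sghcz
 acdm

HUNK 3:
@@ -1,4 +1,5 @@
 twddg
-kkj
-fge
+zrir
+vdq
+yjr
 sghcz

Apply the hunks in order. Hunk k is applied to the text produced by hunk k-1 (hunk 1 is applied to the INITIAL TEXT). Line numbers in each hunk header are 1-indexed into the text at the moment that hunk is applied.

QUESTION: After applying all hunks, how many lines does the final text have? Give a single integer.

Hunk 1: at line 2 remove [fpehz,mswq,ibjh] add [iaajh,fzhd,qeclt] -> 9 lines: twddg wfhl acdm iaajh fzhd qeclt cod ame hbi
Hunk 2: at line 1 remove [wfhl] add [kkj,fge,sghcz] -> 11 lines: twddg kkj fge sghcz acdm iaajh fzhd qeclt cod ame hbi
Hunk 3: at line 1 remove [kkj,fge] add [zrir,vdq,yjr] -> 12 lines: twddg zrir vdq yjr sghcz acdm iaajh fzhd qeclt cod ame hbi
Final line count: 12

Answer: 12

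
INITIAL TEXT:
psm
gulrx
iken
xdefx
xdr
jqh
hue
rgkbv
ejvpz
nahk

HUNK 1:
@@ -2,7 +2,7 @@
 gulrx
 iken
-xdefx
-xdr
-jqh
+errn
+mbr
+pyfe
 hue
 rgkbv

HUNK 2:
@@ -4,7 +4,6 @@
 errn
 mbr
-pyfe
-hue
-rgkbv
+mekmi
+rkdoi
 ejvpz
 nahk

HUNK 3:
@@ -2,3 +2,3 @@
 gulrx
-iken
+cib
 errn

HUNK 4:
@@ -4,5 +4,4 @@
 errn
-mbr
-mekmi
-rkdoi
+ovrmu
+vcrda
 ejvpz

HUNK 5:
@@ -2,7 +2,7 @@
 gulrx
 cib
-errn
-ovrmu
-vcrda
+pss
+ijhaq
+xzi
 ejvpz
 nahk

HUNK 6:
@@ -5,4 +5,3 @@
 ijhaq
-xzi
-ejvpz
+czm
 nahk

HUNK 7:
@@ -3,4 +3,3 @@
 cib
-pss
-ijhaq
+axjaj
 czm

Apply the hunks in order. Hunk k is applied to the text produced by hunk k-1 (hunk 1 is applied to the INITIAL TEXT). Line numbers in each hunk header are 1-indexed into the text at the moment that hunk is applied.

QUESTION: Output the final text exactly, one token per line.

Hunk 1: at line 2 remove [xdefx,xdr,jqh] add [errn,mbr,pyfe] -> 10 lines: psm gulrx iken errn mbr pyfe hue rgkbv ejvpz nahk
Hunk 2: at line 4 remove [pyfe,hue,rgkbv] add [mekmi,rkdoi] -> 9 lines: psm gulrx iken errn mbr mekmi rkdoi ejvpz nahk
Hunk 3: at line 2 remove [iken] add [cib] -> 9 lines: psm gulrx cib errn mbr mekmi rkdoi ejvpz nahk
Hunk 4: at line 4 remove [mbr,mekmi,rkdoi] add [ovrmu,vcrda] -> 8 lines: psm gulrx cib errn ovrmu vcrda ejvpz nahk
Hunk 5: at line 2 remove [errn,ovrmu,vcrda] add [pss,ijhaq,xzi] -> 8 lines: psm gulrx cib pss ijhaq xzi ejvpz nahk
Hunk 6: at line 5 remove [xzi,ejvpz] add [czm] -> 7 lines: psm gulrx cib pss ijhaq czm nahk
Hunk 7: at line 3 remove [pss,ijhaq] add [axjaj] -> 6 lines: psm gulrx cib axjaj czm nahk

Answer: psm
gulrx
cib
axjaj
czm
nahk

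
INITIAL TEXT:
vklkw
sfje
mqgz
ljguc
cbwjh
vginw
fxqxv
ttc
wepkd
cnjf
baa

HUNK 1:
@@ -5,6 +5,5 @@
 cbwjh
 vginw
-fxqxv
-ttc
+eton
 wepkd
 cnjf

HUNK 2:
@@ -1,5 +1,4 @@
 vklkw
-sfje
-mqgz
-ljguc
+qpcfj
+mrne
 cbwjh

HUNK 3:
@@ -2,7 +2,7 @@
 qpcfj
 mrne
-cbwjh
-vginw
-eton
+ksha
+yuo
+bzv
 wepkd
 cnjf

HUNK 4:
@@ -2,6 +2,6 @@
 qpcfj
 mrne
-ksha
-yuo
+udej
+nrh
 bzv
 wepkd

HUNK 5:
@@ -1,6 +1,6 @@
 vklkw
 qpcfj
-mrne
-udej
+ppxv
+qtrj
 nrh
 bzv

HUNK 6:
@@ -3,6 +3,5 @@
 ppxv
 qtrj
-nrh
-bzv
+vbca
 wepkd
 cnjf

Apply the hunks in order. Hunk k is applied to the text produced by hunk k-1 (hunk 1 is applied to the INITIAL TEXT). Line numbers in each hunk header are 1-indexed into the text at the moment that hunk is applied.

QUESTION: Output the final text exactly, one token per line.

Answer: vklkw
qpcfj
ppxv
qtrj
vbca
wepkd
cnjf
baa

Derivation:
Hunk 1: at line 5 remove [fxqxv,ttc] add [eton] -> 10 lines: vklkw sfje mqgz ljguc cbwjh vginw eton wepkd cnjf baa
Hunk 2: at line 1 remove [sfje,mqgz,ljguc] add [qpcfj,mrne] -> 9 lines: vklkw qpcfj mrne cbwjh vginw eton wepkd cnjf baa
Hunk 3: at line 2 remove [cbwjh,vginw,eton] add [ksha,yuo,bzv] -> 9 lines: vklkw qpcfj mrne ksha yuo bzv wepkd cnjf baa
Hunk 4: at line 2 remove [ksha,yuo] add [udej,nrh] -> 9 lines: vklkw qpcfj mrne udej nrh bzv wepkd cnjf baa
Hunk 5: at line 1 remove [mrne,udej] add [ppxv,qtrj] -> 9 lines: vklkw qpcfj ppxv qtrj nrh bzv wepkd cnjf baa
Hunk 6: at line 3 remove [nrh,bzv] add [vbca] -> 8 lines: vklkw qpcfj ppxv qtrj vbca wepkd cnjf baa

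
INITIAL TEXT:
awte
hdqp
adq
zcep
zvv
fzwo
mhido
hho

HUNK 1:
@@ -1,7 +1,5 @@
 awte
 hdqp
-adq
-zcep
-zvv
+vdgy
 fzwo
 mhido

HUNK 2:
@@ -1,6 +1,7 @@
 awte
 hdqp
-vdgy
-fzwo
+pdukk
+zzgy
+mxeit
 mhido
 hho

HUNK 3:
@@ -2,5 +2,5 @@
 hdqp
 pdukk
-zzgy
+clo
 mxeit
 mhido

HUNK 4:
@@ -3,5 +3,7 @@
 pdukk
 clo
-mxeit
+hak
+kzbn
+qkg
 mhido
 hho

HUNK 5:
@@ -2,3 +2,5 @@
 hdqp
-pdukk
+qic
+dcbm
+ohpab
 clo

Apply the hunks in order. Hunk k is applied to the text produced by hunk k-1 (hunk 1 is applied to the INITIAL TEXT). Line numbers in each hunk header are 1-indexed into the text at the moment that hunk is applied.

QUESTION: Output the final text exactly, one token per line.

Answer: awte
hdqp
qic
dcbm
ohpab
clo
hak
kzbn
qkg
mhido
hho

Derivation:
Hunk 1: at line 1 remove [adq,zcep,zvv] add [vdgy] -> 6 lines: awte hdqp vdgy fzwo mhido hho
Hunk 2: at line 1 remove [vdgy,fzwo] add [pdukk,zzgy,mxeit] -> 7 lines: awte hdqp pdukk zzgy mxeit mhido hho
Hunk 3: at line 2 remove [zzgy] add [clo] -> 7 lines: awte hdqp pdukk clo mxeit mhido hho
Hunk 4: at line 3 remove [mxeit] add [hak,kzbn,qkg] -> 9 lines: awte hdqp pdukk clo hak kzbn qkg mhido hho
Hunk 5: at line 2 remove [pdukk] add [qic,dcbm,ohpab] -> 11 lines: awte hdqp qic dcbm ohpab clo hak kzbn qkg mhido hho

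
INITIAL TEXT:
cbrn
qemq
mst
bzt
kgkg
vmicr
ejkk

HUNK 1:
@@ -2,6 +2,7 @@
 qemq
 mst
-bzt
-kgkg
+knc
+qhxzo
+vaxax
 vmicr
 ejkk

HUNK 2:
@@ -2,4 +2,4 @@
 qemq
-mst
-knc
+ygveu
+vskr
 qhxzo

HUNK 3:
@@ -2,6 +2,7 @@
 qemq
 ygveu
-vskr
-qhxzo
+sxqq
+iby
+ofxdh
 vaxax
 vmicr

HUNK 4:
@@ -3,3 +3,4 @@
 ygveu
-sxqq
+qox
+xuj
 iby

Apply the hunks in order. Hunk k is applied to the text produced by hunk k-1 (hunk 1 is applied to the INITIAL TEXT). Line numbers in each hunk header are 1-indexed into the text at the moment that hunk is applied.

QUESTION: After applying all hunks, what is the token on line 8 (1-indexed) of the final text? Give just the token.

Hunk 1: at line 2 remove [bzt,kgkg] add [knc,qhxzo,vaxax] -> 8 lines: cbrn qemq mst knc qhxzo vaxax vmicr ejkk
Hunk 2: at line 2 remove [mst,knc] add [ygveu,vskr] -> 8 lines: cbrn qemq ygveu vskr qhxzo vaxax vmicr ejkk
Hunk 3: at line 2 remove [vskr,qhxzo] add [sxqq,iby,ofxdh] -> 9 lines: cbrn qemq ygveu sxqq iby ofxdh vaxax vmicr ejkk
Hunk 4: at line 3 remove [sxqq] add [qox,xuj] -> 10 lines: cbrn qemq ygveu qox xuj iby ofxdh vaxax vmicr ejkk
Final line 8: vaxax

Answer: vaxax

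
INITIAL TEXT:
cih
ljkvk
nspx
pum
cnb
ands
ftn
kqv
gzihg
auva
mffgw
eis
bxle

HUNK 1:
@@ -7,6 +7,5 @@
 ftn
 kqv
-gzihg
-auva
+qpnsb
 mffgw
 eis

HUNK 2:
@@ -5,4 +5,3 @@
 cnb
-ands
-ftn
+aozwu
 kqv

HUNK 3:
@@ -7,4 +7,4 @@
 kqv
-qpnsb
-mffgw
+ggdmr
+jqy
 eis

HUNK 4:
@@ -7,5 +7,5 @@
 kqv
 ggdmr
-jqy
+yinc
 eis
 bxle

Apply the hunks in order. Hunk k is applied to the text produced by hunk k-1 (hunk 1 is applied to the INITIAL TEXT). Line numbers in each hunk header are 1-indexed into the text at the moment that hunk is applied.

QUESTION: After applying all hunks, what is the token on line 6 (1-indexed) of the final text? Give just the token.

Hunk 1: at line 7 remove [gzihg,auva] add [qpnsb] -> 12 lines: cih ljkvk nspx pum cnb ands ftn kqv qpnsb mffgw eis bxle
Hunk 2: at line 5 remove [ands,ftn] add [aozwu] -> 11 lines: cih ljkvk nspx pum cnb aozwu kqv qpnsb mffgw eis bxle
Hunk 3: at line 7 remove [qpnsb,mffgw] add [ggdmr,jqy] -> 11 lines: cih ljkvk nspx pum cnb aozwu kqv ggdmr jqy eis bxle
Hunk 4: at line 7 remove [jqy] add [yinc] -> 11 lines: cih ljkvk nspx pum cnb aozwu kqv ggdmr yinc eis bxle
Final line 6: aozwu

Answer: aozwu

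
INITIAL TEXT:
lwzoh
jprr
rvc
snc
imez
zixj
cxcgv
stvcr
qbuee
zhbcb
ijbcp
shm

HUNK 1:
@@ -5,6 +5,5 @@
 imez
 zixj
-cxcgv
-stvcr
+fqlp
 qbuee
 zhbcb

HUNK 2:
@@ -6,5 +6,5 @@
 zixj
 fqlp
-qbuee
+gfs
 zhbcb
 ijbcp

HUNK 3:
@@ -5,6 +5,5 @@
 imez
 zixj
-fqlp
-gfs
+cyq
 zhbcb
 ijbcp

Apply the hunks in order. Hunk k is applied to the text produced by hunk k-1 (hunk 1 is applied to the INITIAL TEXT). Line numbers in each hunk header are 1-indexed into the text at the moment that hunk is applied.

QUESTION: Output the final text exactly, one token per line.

Hunk 1: at line 5 remove [cxcgv,stvcr] add [fqlp] -> 11 lines: lwzoh jprr rvc snc imez zixj fqlp qbuee zhbcb ijbcp shm
Hunk 2: at line 6 remove [qbuee] add [gfs] -> 11 lines: lwzoh jprr rvc snc imez zixj fqlp gfs zhbcb ijbcp shm
Hunk 3: at line 5 remove [fqlp,gfs] add [cyq] -> 10 lines: lwzoh jprr rvc snc imez zixj cyq zhbcb ijbcp shm

Answer: lwzoh
jprr
rvc
snc
imez
zixj
cyq
zhbcb
ijbcp
shm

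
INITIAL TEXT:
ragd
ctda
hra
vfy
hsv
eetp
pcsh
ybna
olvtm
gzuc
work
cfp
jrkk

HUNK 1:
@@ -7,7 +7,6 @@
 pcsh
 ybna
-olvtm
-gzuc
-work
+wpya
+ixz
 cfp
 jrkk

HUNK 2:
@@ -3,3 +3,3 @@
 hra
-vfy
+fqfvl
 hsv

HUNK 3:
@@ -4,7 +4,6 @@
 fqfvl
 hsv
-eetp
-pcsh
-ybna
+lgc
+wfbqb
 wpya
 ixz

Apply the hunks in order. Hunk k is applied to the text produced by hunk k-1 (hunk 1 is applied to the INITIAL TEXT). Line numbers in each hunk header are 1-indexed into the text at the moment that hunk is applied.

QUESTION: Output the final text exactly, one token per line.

Hunk 1: at line 7 remove [olvtm,gzuc,work] add [wpya,ixz] -> 12 lines: ragd ctda hra vfy hsv eetp pcsh ybna wpya ixz cfp jrkk
Hunk 2: at line 3 remove [vfy] add [fqfvl] -> 12 lines: ragd ctda hra fqfvl hsv eetp pcsh ybna wpya ixz cfp jrkk
Hunk 3: at line 4 remove [eetp,pcsh,ybna] add [lgc,wfbqb] -> 11 lines: ragd ctda hra fqfvl hsv lgc wfbqb wpya ixz cfp jrkk

Answer: ragd
ctda
hra
fqfvl
hsv
lgc
wfbqb
wpya
ixz
cfp
jrkk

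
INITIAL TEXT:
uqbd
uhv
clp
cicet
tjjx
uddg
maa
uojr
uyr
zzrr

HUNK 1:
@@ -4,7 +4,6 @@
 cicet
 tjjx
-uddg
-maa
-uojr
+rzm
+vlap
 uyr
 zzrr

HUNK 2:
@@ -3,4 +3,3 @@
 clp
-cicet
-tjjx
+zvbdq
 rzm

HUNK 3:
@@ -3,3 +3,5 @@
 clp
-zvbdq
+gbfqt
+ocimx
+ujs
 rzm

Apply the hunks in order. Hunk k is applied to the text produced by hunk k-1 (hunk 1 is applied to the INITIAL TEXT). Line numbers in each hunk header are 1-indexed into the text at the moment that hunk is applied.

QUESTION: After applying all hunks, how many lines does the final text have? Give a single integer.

Answer: 10

Derivation:
Hunk 1: at line 4 remove [uddg,maa,uojr] add [rzm,vlap] -> 9 lines: uqbd uhv clp cicet tjjx rzm vlap uyr zzrr
Hunk 2: at line 3 remove [cicet,tjjx] add [zvbdq] -> 8 lines: uqbd uhv clp zvbdq rzm vlap uyr zzrr
Hunk 3: at line 3 remove [zvbdq] add [gbfqt,ocimx,ujs] -> 10 lines: uqbd uhv clp gbfqt ocimx ujs rzm vlap uyr zzrr
Final line count: 10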